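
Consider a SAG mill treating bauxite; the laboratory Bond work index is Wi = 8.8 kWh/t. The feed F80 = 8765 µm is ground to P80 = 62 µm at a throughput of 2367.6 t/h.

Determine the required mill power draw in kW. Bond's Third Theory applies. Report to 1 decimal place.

P = 24234.9 kW

W_Bond = 10·Wi·(1/√P₈₀ − 1/√F₈₀)
W = 10·8.8·(1/√62 − 1/√8765) = 10·8.8·(0.116319) = 10.2361 kWh/t
P_mill = W·ṁ = 10.2361·2367.6 = 24234.9 kW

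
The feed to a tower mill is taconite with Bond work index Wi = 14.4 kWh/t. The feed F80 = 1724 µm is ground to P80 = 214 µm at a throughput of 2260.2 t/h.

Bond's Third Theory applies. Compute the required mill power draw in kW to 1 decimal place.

P = 14409.9 kW

W_Bond = 10·Wi·(1/√P₈₀ − 1/√F₈₀)
W = 10·14.4·(1/√214 − 1/√1724) = 10·14.4·(0.044274) = 6.3755 kWh/t
Power = W × throughput = 6.3755 kWh/t × 2260.2 t/h = 14409.9 kW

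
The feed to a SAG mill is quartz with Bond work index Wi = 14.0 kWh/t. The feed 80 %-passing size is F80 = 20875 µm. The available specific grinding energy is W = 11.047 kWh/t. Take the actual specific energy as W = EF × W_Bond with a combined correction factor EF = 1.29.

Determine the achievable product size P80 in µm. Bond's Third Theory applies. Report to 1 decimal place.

W = 10 Wi (P80^-0.5 − F80^-0.5)
W_Bond = W / EF = 11.047 / 1.29 = 8.5636 kWh/t
P80^-0.5 = F80^-0.5 + W_Bond/(10 Wi)
  = 8.5636/(10·14.0) + 1/√20875 = 0.061168 + 0.006921 = 0.068090
P80 = (1/0.068090)² = 14.6865² = 215.69 µm

P80 = 215.7 µm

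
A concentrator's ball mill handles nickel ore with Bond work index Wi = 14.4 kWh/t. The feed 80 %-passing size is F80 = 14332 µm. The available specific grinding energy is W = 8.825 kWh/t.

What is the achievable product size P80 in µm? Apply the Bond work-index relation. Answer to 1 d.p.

Bond:  W = 10 Wi (1/√P − 1/√F)
⇒ 1/√P80 = W/(10·Wi) + 1/√F80
  = 8.8250/(10·14.4) + 1/√14332 = 0.061285 + 0.008353 = 0.069638
P80 = (1/0.069638)² = 14.3600² = 206.21 µm

P80 = 206.2 µm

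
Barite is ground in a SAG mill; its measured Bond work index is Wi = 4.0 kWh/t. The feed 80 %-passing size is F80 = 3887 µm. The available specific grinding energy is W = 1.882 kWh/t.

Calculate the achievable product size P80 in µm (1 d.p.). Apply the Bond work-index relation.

W = 10·Wi·[P80^(−½) − F80^(−½)]
⇒ 1/√P80 = W/(10·Wi) + 1/√F80
  = 1.8820/(10·4.0) + 1/√3887 = 0.047050 + 0.016040 = 0.063090
P80 = (1/0.063090)² = 15.8505² = 251.24 µm

P80 = 251.2 µm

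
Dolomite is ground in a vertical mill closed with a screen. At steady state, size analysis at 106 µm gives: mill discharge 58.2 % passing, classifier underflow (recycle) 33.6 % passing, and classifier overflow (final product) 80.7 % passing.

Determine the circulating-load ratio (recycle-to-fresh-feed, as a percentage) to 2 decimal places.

CL = 91.46 %

Two-product formula at 106 µm:
r = (o − d)/(d − u)
r = (80.7 − 58.2)/(58.2 − 33.6) = 22.5/24.6 = 0.9146
CL = 100·r = 91.46 %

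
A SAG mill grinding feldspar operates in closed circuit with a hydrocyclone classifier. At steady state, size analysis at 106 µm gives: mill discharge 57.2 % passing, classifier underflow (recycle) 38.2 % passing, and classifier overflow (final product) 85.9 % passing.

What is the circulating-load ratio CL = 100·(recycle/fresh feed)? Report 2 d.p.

Balance %-passing 106 µm (r = R/F):
(1+r)d = ru + o → r = (o−d)/(d−u)
r = (85.9 − 57.2)/(57.2 − 38.2) = 28.7/19.0 = 1.5105
CL = 100·r = 151.05 %

CL = 151.05 %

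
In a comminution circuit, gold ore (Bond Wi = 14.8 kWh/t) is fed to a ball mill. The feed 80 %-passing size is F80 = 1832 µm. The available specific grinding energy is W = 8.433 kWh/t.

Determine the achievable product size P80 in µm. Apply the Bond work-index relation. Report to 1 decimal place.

W = 10 Wi / √P80 − 10 Wi / √F80
P80^(−½) = W/(10 Wi) + F80^(−½)
  = 8.4330/(10·14.8) + 1/√1832 = 0.056980 + 0.023363 = 0.080343
P80 = (1/0.080343)² = 12.4466² = 154.92 µm

P80 = 154.9 µm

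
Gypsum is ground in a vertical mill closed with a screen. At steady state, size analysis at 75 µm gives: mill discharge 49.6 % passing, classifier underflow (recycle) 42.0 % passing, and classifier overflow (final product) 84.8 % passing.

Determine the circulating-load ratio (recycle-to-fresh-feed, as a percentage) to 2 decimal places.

CL = 463.16 %

Two-product formula at 75 µm:
Fd + Rd = Ru + Fo ⇒ R/F = (o−d)/(d−u)
r = (84.8 − 49.6)/(49.6 − 42.0) = 35.2/7.6 = 4.6316
CL = 100·r = 463.16 %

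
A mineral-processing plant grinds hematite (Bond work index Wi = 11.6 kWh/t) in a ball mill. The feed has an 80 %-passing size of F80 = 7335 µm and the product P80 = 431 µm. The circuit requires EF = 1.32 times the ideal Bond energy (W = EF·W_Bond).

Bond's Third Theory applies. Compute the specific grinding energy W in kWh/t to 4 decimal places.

W = 5.5877 kWh/t

W = 10·Wi·[P80^(−½) − F80^(−½)]
1/√431 = 0.048168;  1/√7335 = 0.011676
W = 10·11.6·(0.048168 − 0.011676) = 4.2331 kWh/t
W_actual = 1.32 × 4.2331 = 5.5877 kWh/t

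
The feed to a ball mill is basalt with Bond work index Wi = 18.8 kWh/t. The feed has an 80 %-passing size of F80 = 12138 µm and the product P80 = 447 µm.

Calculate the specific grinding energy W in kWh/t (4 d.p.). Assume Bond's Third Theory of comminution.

W = 10 Wi / √P80 − 10 Wi / √F80
1/√447 = 0.047298;  1/√12138 = 0.009077
W = 10·18.8·(0.047298 − 0.009077) = 7.1857 kWh/t

W = 7.1857 kWh/t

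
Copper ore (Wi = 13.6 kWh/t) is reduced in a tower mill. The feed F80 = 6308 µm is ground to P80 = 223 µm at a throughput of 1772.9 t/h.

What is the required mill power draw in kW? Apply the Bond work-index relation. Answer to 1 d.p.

P = 13110.4 kW

W = 10 Wi / √P80 − 10 Wi / √F80
W = 10·13.6·(1/√223 − 1/√6308) = 10·13.6·(0.054374) = 7.3949 kWh/t
P = W·T = 7.3949·1772.9 = 13110.4 kW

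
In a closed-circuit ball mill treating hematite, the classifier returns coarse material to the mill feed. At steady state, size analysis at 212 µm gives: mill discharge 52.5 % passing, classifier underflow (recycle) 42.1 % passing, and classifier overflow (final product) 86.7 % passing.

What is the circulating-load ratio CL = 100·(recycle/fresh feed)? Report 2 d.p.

CL = 328.85 %

Two-product formula at 212 µm:
Fd + Rd = Ru + Fo ⇒ R/F = (o−d)/(d−u)
r = (86.7 − 52.5)/(52.5 − 42.1) = 34.2/10.4 = 3.2885
CL = 100·r = 328.85 %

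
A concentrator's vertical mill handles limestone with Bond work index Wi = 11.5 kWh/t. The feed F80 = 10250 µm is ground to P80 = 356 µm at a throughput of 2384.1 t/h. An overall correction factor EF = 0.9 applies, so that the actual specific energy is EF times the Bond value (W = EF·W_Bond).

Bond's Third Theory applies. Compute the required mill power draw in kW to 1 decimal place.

P = 10640.7 kW

W = 10·Wi·[P80^(−½) − F80^(−½)]
W = 10·11.5·(1/√356 − 1/√10250) = 10·11.5·(0.043123) = 4.9591 kWh/t
W_actual = 0.9 × 4.9591 = 4.4632 kWh/t
Power = W × throughput = 4.4632 kWh/t × 2384.1 t/h = 10640.7 kW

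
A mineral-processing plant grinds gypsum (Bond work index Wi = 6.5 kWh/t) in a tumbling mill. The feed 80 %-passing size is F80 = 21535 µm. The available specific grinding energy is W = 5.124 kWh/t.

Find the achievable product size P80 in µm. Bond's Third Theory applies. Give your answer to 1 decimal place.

W = 10 Wi (P80^-0.5 − F80^-0.5)
P80^-0.5 = F80^-0.5 + W/(10 Wi)
  = 5.1240/(10·6.5) + 1/√21535 = 0.078831 + 0.006814 = 0.085645
P80 = (1/0.085645)² = 11.6761² = 136.33 µm

P80 = 136.3 µm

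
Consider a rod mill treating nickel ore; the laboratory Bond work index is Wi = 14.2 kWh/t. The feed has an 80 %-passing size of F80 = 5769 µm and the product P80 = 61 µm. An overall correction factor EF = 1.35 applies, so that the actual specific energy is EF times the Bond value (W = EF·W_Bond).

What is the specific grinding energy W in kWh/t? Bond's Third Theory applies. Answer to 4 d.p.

W = 10·Wi·[P80^(−½) − F80^(−½)]
1/√61 = 0.128037;  1/√5769 = 0.013166
W = 10·14.2·(0.128037 − 0.013166) = 16.3117 kWh/t
W_actual = 1.35 × 16.3117 = 22.0208 kWh/t

W = 22.0208 kWh/t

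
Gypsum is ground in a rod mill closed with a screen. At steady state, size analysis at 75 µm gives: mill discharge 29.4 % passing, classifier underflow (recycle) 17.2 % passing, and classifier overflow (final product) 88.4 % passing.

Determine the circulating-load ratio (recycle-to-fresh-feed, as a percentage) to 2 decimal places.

Classifier node, passing 75 µm:
r = (o − d)/(d − u)
r = (88.4 − 29.4)/(29.4 − 17.2) = 59.0/12.2 = 4.8361
CL = 100·r = 483.61 %

CL = 483.61 %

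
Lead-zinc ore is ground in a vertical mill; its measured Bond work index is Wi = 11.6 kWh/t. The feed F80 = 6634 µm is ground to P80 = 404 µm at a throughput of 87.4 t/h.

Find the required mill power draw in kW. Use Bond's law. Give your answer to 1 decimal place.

P = 379.9 kW

W = 10 Wi (1/√P80 − 1/√F80)  [Bond]
W = 10·11.6·(1/√404 − 1/√6634) = 10·11.6·(0.037474) = 4.3470 kWh/t
Mill draw = 4.3470 × 87.4 = 379.9 kW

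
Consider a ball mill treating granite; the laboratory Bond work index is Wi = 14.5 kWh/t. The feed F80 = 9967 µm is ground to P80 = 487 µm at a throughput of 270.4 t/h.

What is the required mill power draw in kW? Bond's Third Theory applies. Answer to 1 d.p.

W = 10 Wi (1/√P80 − 1/√F80)  [Bond]
W = 10·14.5·(1/√487 − 1/√9967) = 10·14.5·(0.035298) = 5.1182 kWh/t
Mill draw = 5.1182 × 270.4 = 1384.0 kW

P = 1384.0 kW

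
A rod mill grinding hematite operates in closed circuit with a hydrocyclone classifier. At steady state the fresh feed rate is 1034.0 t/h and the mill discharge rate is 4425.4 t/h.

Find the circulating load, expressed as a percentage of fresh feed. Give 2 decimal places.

Steady state: M = F + R.
R = M − F = 4425.4 − 1034.0 = 3391.4 t/h
CL = 100·R/F = 100·3391.4/1034.0 = 327.99 %

CL = 327.99 %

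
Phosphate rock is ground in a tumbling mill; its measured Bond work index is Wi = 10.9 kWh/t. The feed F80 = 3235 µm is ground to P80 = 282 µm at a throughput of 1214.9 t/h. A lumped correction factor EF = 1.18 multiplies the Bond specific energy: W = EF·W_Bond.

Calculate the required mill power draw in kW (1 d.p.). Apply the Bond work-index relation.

W_Bond = 10·Wi·(1/√P₈₀ − 1/√F₈₀)
W = 10·10.9·(1/√282 − 1/√3235) = 10·10.9·(0.041967) = 4.5744 kWh/t
With EF = 1.18: W = 4.5744·1.18 = 5.3978 kWh/t
P = W·T = 5.3978·1214.9 = 6557.8 kW

P = 6557.8 kW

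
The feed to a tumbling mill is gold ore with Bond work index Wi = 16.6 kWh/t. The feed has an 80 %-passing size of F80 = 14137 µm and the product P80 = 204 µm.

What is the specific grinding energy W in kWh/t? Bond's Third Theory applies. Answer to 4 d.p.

W = 10.2262 kWh/t

Bond: W = 10·Wi·(1/√P80 − 1/√F80)
1/√204 = 0.070014;  1/√14137 = 0.008410
W = 10·16.6·(0.070014 − 0.008410) = 10.2262 kWh/t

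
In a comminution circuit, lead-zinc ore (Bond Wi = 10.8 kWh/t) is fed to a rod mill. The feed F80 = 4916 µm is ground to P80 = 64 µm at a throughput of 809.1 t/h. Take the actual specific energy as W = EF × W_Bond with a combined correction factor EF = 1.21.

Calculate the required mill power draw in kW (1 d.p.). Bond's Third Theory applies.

W = 10·Wi·(P80^(-½) − F80^(-½))
W = 10·10.8·(1/√64 − 1/√4916) = 10·10.8·(0.110738) = 11.9597 kWh/t
W_actual = 1.21 × 11.9597 = 14.4712 kWh/t
Power = W × throughput = 14.4712 kWh/t × 809.1 t/h = 11708.6 kW

P = 11708.6 kW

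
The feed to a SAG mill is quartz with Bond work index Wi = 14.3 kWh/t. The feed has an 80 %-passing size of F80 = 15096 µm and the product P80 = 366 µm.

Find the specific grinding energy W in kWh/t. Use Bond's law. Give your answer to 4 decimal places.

Bond:  W = 10 Wi (1/√P − 1/√F)
1/√366 = 0.052271;  1/√15096 = 0.008139
W = 10·14.3·(0.052271 − 0.008139) = 6.3109 kWh/t

W = 6.3109 kWh/t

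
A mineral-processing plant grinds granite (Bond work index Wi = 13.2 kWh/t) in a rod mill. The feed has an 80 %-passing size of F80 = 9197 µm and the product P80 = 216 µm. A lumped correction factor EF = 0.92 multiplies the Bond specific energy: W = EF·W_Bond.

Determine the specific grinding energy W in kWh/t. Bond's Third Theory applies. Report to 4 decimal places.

W = 10 Wi / √P80 − 10 Wi / √F80
1/√216 = 0.068041;  1/√9197 = 0.010427
W = 10·13.2·(0.068041 − 0.010427) = 7.6050 kWh/t
Apply correction: 7.6050 × 0.92 = 6.9966 kWh/t

W = 6.9966 kWh/t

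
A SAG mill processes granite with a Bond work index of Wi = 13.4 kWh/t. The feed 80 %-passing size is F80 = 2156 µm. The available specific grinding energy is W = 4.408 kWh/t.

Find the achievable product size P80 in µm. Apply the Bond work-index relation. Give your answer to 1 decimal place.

W = 10·Wi·(P80^(-½) − F80^(-½))
⇒ 1/√P80 = W/(10·Wi) + 1/√F80
  = 4.4080/(10·13.4) + 1/√2156 = 0.032896 + 0.021537 = 0.054432
P80 = (1/0.054432)² = 18.3715² = 337.51 µm

P80 = 337.5 µm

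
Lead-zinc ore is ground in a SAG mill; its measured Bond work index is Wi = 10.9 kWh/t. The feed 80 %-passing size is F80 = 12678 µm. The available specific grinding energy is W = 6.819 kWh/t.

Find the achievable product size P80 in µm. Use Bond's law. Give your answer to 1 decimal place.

P80 = 195.9 µm

W = 10 Wi (1/√P80 − 1/√F80)  [Bond]
1/√P80 = 1/√F80 + W/(10·Wi)
  = 6.8190/(10·10.9) + 1/√12678 = 0.062560 + 0.008881 = 0.071441
P80 = (1/0.071441)² = 13.9976² = 195.93 µm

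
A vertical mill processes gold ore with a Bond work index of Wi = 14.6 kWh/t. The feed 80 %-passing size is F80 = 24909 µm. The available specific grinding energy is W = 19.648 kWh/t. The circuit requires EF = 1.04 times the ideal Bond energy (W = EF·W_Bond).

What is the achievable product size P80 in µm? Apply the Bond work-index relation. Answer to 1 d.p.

P80 = 54.3 µm

W = 10·Wi·(P80^(-½) − F80^(-½))
W_Bond = W / EF = 19.648 / 1.04 = 18.8923 kWh/t
⇒ 1/√P80 = W_Bond/(10 Wi) + 1/√F80
  = 18.8923/(10·14.6) + 1/√24909 = 0.129399 + 0.006336 = 0.135735
P80 = (1/0.135735)² = 7.3673² = 54.28 µm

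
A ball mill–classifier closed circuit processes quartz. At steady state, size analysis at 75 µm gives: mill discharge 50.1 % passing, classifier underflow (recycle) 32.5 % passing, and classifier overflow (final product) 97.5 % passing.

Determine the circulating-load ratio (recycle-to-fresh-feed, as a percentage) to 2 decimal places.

Mass balance on the −75 µm fraction:
Fd + Rd = Ru + Fo ⇒ R/F = (o−d)/(d−u)
r = (97.5 − 50.1)/(50.1 − 32.5) = 47.4/17.6 = 2.6932
CL = 100·r = 269.32 %

CL = 269.32 %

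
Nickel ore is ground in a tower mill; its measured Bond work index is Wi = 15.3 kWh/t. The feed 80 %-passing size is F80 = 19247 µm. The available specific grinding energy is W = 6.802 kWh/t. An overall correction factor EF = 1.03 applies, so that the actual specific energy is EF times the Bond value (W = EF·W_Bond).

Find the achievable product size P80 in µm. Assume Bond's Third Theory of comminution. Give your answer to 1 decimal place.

W = 10 Wi (P80^-0.5 − F80^-0.5)
W_Bond = W / EF = 6.802 / 1.03 = 6.6039 kWh/t
⇒ 1/√P80 = W_Bond/(10 Wi) + 1/√F80
  = 6.6039/(10·15.3) + 1/√19247 = 0.043163 + 0.007208 = 0.050371
P80 = (1/0.050371)² = 19.8528² = 394.13 µm

P80 = 394.1 µm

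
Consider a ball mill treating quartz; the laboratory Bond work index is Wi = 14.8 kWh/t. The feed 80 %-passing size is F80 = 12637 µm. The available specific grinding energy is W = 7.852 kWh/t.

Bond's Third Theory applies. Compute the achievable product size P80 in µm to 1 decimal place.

P80 = 260.6 µm

W_Bond = 10·Wi·(1/√P₈₀ − 1/√F₈₀)
P80^(−½) = W/(10 Wi) + F80^(−½)
  = 7.8520/(10·14.8) + 1/√12637 = 0.053054 + 0.008896 = 0.061950
P80 = (1/0.061950)² = 16.1421² = 260.57 µm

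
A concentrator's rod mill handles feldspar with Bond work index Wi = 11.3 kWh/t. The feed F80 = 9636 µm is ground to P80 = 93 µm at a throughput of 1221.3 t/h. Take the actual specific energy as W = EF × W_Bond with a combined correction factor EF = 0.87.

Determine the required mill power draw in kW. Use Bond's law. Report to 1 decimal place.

P = 11227.1 kW

W_Bond = 10·Wi·(1/√P₈₀ − 1/√F₈₀)
W = 10·11.3·(1/√93 − 1/√9636) = 10·11.3·(0.093508) = 10.5664 kWh/t
Corrected W = EF·W_Bond = 0.87·10.5664 = 9.1928 kWh/t
P_mill = W·ṁ = 9.1928·1221.3 = 11227.1 kW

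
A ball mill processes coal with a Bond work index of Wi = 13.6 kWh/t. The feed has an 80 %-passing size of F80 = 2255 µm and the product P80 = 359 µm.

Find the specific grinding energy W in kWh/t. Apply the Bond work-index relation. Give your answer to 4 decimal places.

W = 4.3139 kWh/t

Bond: W = 10·Wi·(1/√P80 − 1/√F80)
1/√359 = 0.052778;  1/√2255 = 0.021058
W = 10·13.6·(0.052778 − 0.021058) = 4.3139 kWh/t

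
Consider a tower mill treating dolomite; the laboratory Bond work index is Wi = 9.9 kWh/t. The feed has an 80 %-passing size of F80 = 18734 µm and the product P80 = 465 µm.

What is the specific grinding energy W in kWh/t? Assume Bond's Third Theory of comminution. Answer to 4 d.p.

W_Bond = 10·Wi·(1/√P₈₀ − 1/√F₈₀)
1/√465 = 0.046374;  1/√18734 = 0.007306
W = 10·9.9·(0.046374 − 0.007306) = 3.8677 kWh/t

W = 3.8677 kWh/t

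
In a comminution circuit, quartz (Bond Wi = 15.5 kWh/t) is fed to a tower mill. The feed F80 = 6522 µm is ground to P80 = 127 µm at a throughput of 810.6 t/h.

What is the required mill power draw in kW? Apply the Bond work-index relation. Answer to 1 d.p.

P = 9593.2 kW

W_Bond = 10·Wi·(1/√P₈₀ − 1/√F₈₀)
W = 10·15.5·(1/√127 − 1/√6522) = 10·15.5·(0.076353) = 11.8347 kWh/t
Mill draw = 11.8347 × 810.6 = 9593.2 kW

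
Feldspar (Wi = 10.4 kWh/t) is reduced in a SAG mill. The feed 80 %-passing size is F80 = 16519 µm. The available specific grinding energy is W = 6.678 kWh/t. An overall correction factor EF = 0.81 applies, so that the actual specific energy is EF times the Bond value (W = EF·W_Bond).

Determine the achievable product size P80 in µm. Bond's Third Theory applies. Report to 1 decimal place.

W = 10 Wi (1/√P80 − 1/√F80)  [Bond]
W_Bond = W / EF = 6.678 / 0.81 = 8.2444 kWh/t
P80^-0.5 = F80^-0.5 + W_Bond/(10 Wi)
  = 8.2444/(10·10.4) + 1/√16519 = 0.079274 + 0.007781 = 0.087054
P80 = (1/0.087054)² = 11.4871² = 131.95 µm

P80 = 132.0 µm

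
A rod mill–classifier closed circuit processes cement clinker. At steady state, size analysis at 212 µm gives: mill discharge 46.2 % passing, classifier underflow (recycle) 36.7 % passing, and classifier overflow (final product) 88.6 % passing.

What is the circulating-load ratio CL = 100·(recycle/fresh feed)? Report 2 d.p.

Mass balance on the −212 µm fraction:
d + r·d = r·u + o → r(d−u) = o−d
r = (88.6 − 46.2)/(46.2 − 36.7) = 42.4/9.5 = 4.4632
CL = 100·r = 446.32 %

CL = 446.32 %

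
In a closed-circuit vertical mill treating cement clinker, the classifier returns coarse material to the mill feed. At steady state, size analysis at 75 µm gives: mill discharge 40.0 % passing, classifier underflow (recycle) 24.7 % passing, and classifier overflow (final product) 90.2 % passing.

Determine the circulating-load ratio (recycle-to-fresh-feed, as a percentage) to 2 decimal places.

CL = 328.10 %

Two-product formula at 75 µm:
r = (o − d)/(d − u)
r = (90.2 − 40.0)/(40.0 − 24.7) = 50.2/15.3 = 3.2810
CL = 100·r = 328.10 %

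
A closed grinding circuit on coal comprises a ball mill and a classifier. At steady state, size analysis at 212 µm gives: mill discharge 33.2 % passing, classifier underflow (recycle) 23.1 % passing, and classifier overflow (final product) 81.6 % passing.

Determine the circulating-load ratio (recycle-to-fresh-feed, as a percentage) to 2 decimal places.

Mass balance on the −212 µm fraction:
r = (o − d)/(d − u)
r = (81.6 − 33.2)/(33.2 − 23.1) = 48.4/10.1 = 4.7921
CL = 100·r = 479.21 %

CL = 479.21 %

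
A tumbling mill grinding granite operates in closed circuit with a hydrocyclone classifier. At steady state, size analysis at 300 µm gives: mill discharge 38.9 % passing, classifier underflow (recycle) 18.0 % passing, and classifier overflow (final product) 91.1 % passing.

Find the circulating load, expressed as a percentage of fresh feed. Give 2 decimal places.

Let r = R/F. Size balance at 300 µm:
d + r·d = r·u + o → r(d−u) = o−d
r = (91.1 − 38.9)/(38.9 − 18.0) = 52.2/20.9 = 2.4976
CL = 100·r = 249.76 %

CL = 249.76 %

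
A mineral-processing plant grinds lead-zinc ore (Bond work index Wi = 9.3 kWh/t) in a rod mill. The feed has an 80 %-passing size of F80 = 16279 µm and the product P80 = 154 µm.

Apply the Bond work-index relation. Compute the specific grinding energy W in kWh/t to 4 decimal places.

Bond: W = 10·Wi·(1/√P80 − 1/√F80)
1/√154 = 0.080582;  1/√16279 = 0.007838
W = 10·9.3·(0.080582 − 0.007838) = 6.7653 kWh/t

W = 6.7653 kWh/t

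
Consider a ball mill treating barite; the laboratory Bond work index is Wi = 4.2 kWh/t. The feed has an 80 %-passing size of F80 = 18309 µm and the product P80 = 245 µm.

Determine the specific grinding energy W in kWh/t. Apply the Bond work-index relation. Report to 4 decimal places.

Bond:  W = 10 Wi (1/√P − 1/√F)
1/√245 = 0.063888;  1/√18309 = 0.007390
W = 10·4.2·(0.063888 − 0.007390) = 2.3729 kWh/t

W = 2.3729 kWh/t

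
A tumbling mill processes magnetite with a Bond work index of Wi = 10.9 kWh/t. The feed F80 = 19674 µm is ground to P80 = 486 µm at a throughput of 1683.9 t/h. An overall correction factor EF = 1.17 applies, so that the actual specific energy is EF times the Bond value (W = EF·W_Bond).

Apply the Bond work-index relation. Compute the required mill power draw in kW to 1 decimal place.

P = 8210.1 kW

W = 10·Wi·(P80^(-½) − F80^(-½))
W = 10·10.9·(1/√486 − 1/√19674) = 10·10.9·(0.038232) = 4.1672 kWh/t
Corrected W = EF·W_Bond = 1.17·4.1672 = 4.8757 kWh/t
P = W·T = 4.8757·1683.9 = 8210.1 kW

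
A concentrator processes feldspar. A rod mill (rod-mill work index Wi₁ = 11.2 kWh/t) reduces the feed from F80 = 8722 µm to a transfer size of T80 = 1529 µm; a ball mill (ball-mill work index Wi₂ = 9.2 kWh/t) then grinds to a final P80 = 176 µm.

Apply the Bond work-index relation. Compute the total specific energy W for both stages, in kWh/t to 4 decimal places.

W = 10 Wi / √P80 − 10 Wi / √F80
Stage 1 (8722→1529 µm, Wi₁=11.2): W₁ = 10·11.2·(0.025574 − 0.010708) = 1.6650 kWh/t
Stage 2 (1529→176 µm, Wi₂=9.2): W₂ = 10·9.2·(0.075378 − 0.025574) = 4.5820 kWh/t
W = W₁ + W₂ = 1.6650 + 4.5820 = 6.2470 kWh/t

W = 6.2470 kWh/t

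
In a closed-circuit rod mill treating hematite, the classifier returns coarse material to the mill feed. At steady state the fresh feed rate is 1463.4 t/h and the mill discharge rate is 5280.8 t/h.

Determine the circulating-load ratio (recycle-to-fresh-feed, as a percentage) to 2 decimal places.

CL = 260.86 %

M = F + R at steady state, so:
R = M − F = 5280.8 − 1463.4 = 3817.4 t/h
CL = 100·R/F = 100·3817.4/1463.4 = 260.86 %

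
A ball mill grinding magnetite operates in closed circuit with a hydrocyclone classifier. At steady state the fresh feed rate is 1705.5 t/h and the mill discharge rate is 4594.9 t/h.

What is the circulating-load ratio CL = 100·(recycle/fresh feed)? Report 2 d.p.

CL = 169.42 %

Discharge = new feed + return, hence
R = M − F = 4594.9 − 1705.5 = 2889.4 t/h
CL = 100·R/F = 100·2889.4/1705.5 = 169.42 %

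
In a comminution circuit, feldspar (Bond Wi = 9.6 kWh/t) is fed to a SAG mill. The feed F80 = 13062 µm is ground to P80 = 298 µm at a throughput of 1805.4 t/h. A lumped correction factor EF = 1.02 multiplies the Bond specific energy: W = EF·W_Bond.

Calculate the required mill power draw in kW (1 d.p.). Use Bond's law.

P = 8694.0 kW

Bond: W = 10·Wi·(1/√P80 − 1/√F80)
W = 10·9.6·(1/√298 − 1/√13062) = 10·9.6·(0.049179) = 4.7212 kWh/t
Corrected W = EF·W_Bond = 1.02·4.7212 = 4.8156 kWh/t
Power = W × throughput = 4.8156 kWh/t × 1805.4 t/h = 8694.0 kW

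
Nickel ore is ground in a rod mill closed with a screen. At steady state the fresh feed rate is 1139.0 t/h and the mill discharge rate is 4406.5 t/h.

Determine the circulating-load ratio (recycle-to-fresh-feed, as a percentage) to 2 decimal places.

CL = 286.87 %

Mill node: discharge = fresh + recycle.
R = M − F = 4406.5 − 1139.0 = 3267.5 t/h
CL = 100·R/F = 100·3267.5/1139.0 = 286.87 %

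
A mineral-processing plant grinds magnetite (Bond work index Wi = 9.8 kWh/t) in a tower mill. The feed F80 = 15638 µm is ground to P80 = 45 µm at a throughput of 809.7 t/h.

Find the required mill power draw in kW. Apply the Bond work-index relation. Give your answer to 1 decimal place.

W = 10·Wi·(P80^(-½) − F80^(-½))
W = 10·9.8·(1/√45 − 1/√15638) = 10·9.8·(0.141075) = 13.8253 kWh/t
P = W·T = 13.8253·809.7 = 11194.3 kW

P = 11194.3 kW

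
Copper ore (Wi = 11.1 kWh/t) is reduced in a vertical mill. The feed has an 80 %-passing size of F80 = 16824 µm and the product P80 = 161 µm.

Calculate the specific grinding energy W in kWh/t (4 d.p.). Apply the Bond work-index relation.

W = 7.8923 kWh/t

W = 10 Wi (P80^-0.5 − F80^-0.5)
1/√161 = 0.078811;  1/√16824 = 0.007710
W = 10·11.1·(0.078811 − 0.007710) = 7.8923 kWh/t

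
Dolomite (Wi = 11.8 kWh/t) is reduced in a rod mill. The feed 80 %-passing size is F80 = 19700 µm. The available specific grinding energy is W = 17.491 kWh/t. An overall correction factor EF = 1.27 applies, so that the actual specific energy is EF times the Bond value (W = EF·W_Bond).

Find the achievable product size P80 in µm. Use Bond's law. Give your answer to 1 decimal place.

P80 = 65.2 µm

Bond: W = 10·Wi·(1/√P80 − 1/√F80)
W_Bond = W / EF = 17.491 / 1.27 = 13.7724 kWh/t
⇒ 1/√P80 = W_Bond/(10·Wi) + 1/√F80
  = 13.7724/(10·11.8) + 1/√19700 = 0.116716 + 0.007125 = 0.123840
P80 = (1/0.123840)² = 8.0749² = 65.20 µm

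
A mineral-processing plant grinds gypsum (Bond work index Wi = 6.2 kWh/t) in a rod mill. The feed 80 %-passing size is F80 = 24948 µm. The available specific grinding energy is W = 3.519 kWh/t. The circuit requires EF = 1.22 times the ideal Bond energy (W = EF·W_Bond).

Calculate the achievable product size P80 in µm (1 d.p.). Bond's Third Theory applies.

W_Bond = 10·Wi·(1/√P₈₀ − 1/√F₈₀)
W_Bond = W / EF = 3.519 / 1.22 = 2.8844 kWh/t
P80^-0.5 = F80^-0.5 + W_Bond/(10 Wi)
  = 2.8844/(10·6.2) + 1/√24948 = 0.046523 + 0.006331 = 0.052854
P80 = (1/0.052854)² = 18.9200² = 357.97 µm

P80 = 358.0 µm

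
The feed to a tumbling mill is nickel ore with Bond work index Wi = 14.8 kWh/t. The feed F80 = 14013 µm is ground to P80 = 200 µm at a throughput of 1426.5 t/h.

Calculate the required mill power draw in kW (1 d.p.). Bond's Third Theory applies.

P = 13145.1 kW

W = 10 Wi (P80^-0.5 − F80^-0.5)
W = 10·14.8·(1/√200 − 1/√14013) = 10·14.8·(0.062263) = 9.2149 kWh/t
P = W·T = 9.2149·1426.5 = 13145.1 kW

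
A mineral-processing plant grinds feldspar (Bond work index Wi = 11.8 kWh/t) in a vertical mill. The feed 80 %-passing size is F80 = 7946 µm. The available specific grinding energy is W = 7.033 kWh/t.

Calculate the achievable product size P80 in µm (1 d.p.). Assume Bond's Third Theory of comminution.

P80 = 199.4 µm

W = 10 Wi (P80^-0.5 − F80^-0.5)
1/√P80 = 1/√F80 + W/(10·Wi)
  = 7.0330/(10·11.8) + 1/√7946 = 0.059602 + 0.011218 = 0.070820
P80 = (1/0.070820)² = 14.1203² = 199.38 µm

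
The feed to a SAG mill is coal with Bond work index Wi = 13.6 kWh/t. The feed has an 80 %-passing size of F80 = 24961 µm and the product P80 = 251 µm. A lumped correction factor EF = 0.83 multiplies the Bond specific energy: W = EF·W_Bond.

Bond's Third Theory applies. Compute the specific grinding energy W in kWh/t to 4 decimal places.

W = 6.4104 kWh/t

W_Bond = 10·Wi·(1/√P₈₀ − 1/√F₈₀)
1/√251 = 0.063119;  1/√24961 = 0.006329
W = 10·13.6·(0.063119 − 0.006329) = 7.7234 kWh/t
With EF = 0.83: W = 7.7234·0.83 = 6.4104 kWh/t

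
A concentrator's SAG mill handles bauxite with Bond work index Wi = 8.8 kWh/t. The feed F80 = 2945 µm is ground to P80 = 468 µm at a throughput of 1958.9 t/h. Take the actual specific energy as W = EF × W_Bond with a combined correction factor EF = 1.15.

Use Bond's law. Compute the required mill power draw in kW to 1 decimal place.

Bond:  W = 10 Wi (1/√P − 1/√F)
W = 10·8.8·(1/√468 − 1/√2945) = 10·8.8·(0.027798) = 2.4462 kWh/t
W_actual = 1.15 × 2.4462 = 2.8131 kWh/t
Power = W × throughput = 2.8131 kWh/t × 1958.9 t/h = 5510.7 kW

P = 5510.7 kW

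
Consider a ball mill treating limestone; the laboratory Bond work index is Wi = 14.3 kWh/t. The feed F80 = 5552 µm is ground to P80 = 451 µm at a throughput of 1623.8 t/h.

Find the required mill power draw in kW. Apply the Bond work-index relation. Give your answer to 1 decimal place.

P = 7817.7 kW

W = 10 Wi (P80^-0.5 − F80^-0.5)
W = 10·14.3·(1/√451 − 1/√5552) = 10·14.3·(0.033667) = 4.8144 kWh/t
P = W·T = 4.8144·1623.8 = 7817.7 kW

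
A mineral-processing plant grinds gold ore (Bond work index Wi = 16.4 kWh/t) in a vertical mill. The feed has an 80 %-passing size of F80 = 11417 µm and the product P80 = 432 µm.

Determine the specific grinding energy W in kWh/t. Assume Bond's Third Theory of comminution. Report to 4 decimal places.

W = 10·Wi·[P80^(−½) − F80^(−½)]
1/√432 = 0.048113;  1/√11417 = 0.009359
W = 10·16.4·(0.048113 − 0.009359) = 6.3556 kWh/t

W = 6.3556 kWh/t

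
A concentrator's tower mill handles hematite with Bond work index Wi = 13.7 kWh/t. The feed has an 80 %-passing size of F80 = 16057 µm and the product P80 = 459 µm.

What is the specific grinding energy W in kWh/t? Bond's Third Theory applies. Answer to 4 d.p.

W = 10·Wi·[P80^(−½) − F80^(−½)]
1/√459 = 0.046676;  1/√16057 = 0.007892
W = 10·13.7·(0.046676 − 0.007892) = 5.3135 kWh/t

W = 5.3135 kWh/t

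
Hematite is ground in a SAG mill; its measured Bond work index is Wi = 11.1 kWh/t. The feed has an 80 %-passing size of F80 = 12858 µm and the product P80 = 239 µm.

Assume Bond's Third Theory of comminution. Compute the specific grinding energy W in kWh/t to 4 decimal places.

W = 10·Wi·(P80^(-½) − F80^(-½))
1/√239 = 0.064685;  1/√12858 = 0.008819
W = 10·11.1·(0.064685 − 0.008819) = 6.2011 kWh/t

W = 6.2011 kWh/t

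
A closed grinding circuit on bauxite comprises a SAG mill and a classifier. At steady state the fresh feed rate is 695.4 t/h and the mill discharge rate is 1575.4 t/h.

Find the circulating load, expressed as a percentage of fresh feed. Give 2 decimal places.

Mill node: discharge = fresh + recycle.
R = M − F = 1575.4 − 695.4 = 880.0 t/h
CL = 100·R/F = 100·880.0/695.4 = 126.55 %

CL = 126.55 %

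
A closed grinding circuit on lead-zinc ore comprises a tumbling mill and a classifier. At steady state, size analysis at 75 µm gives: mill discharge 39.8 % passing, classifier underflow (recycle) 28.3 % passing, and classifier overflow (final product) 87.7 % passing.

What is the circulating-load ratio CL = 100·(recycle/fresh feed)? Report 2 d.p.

CL = 416.52 %

Balance %-passing 75 µm (r = R/F):
(1+r)d = ru + o → r = (o−d)/(d−u)
r = (87.7 − 39.8)/(39.8 − 28.3) = 47.9/11.5 = 4.1652
CL = 100·r = 416.52 %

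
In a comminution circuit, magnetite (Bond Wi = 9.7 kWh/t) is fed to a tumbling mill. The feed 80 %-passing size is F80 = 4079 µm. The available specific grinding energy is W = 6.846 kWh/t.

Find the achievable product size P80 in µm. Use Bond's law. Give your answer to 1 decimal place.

P80 = 134.5 µm

W = 10·Wi·(P80^(-½) − F80^(-½))
1/√P80 = 1/√F80 + W/(10·Wi)
  = 6.8460/(10·9.7) + 1/√4079 = 0.070577 + 0.015658 = 0.086235
P80 = (1/0.086235)² = 11.5962² = 134.47 µm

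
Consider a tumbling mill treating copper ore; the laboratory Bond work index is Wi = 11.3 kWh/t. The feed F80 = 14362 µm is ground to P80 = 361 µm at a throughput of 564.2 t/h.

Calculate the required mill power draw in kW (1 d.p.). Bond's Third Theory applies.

W = 10 Wi (P80^-0.5 − F80^-0.5)
W = 10·11.3·(1/√361 − 1/√14362) = 10·11.3·(0.044287) = 5.0045 kWh/t
Mill draw = 5.0045 × 564.2 = 2823.5 kW

P = 2823.5 kW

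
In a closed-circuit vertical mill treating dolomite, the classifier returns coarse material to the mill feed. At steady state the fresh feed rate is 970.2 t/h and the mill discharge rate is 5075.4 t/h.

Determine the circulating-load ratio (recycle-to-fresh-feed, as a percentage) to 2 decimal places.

M = F + R at steady state, so:
R = M − F = 5075.4 − 970.2 = 4105.2 t/h
CL = 100·R/F = 100·4105.2/970.2 = 423.13 %

CL = 423.13 %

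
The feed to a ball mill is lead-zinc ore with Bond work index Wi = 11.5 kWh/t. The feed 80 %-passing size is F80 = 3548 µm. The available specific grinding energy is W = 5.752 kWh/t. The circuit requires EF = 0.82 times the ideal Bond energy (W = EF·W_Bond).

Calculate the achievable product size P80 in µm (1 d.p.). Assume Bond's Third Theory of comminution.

W = 10 Wi (P80^-0.5 − F80^-0.5)
W_Bond = W / EF = 5.752 / 0.82 = 7.0146 kWh/t
⇒ 1/√P80 = W_Bond/(10 Wi) + 1/√F80
  = 7.0146/(10·11.5) + 1/√3548 = 0.060997 + 0.016788 = 0.077785
P80 = (1/0.077785)² = 12.8559² = 165.27 µm

P80 = 165.3 µm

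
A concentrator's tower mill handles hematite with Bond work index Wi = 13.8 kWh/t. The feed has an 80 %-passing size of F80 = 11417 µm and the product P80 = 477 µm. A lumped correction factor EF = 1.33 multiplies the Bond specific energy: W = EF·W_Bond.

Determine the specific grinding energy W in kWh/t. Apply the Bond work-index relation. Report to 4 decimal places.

W = 6.6860 kWh/t

W = 10·Wi·[P80^(−½) − F80^(−½)]
1/√477 = 0.045787;  1/√11417 = 0.009359
W = 10·13.8·(0.045787 − 0.009359) = 5.0271 kWh/t
Apply correction: 5.0271 × 1.33 = 6.6860 kWh/t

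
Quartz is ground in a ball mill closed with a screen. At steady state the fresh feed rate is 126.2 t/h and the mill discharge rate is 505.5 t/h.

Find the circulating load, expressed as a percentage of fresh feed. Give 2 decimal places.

Mill node: discharge = fresh + recycle.
R = M − F = 505.5 − 126.2 = 379.3 t/h
CL = 100·R/F = 100·379.3/126.2 = 300.55 %

CL = 300.55 %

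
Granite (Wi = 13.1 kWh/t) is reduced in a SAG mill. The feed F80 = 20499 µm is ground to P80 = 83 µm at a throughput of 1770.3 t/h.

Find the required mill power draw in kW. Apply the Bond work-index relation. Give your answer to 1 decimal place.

W = 10·Wi·[P80^(−½) − F80^(−½)]
W = 10·13.1·(1/√83 − 1/√20499) = 10·13.1·(0.102780) = 13.4642 kWh/t
Power = W × throughput = 13.4642 kWh/t × 1770.3 t/h = 23835.6 kW

P = 23835.6 kW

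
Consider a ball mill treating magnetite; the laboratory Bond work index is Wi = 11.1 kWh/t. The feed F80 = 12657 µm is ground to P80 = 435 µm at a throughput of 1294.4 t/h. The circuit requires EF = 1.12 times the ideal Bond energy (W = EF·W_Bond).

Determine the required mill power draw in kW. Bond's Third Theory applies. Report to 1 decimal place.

W = 10 Wi (1/√P80 − 1/√F80)  [Bond]
W = 10·11.1·(1/√435 − 1/√12657) = 10·11.1·(0.039058) = 4.3354 kWh/t
Corrected W = EF·W_Bond = 1.12·4.3354 = 4.8557 kWh/t
Power = W × throughput = 4.8557 kWh/t × 1294.4 t/h = 6285.2 kW

P = 6285.2 kW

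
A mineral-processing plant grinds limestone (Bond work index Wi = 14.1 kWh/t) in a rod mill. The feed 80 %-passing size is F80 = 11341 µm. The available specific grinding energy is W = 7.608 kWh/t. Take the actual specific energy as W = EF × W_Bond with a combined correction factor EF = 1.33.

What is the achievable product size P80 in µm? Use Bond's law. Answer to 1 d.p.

P80 = 400.6 µm

Bond: W = 10·Wi·(1/√P80 − 1/√F80)
W_Bond = W / EF = 7.608 / 1.33 = 5.7203 kWh/t
⇒ 1/√P80 = W_Bond/(10 Wi) + 1/√F80
  = 5.7203/(10·14.1) + 1/√11341 = 0.040570 + 0.009390 = 0.049960
P80 = (1/0.049960)² = 20.0161² = 400.65 µm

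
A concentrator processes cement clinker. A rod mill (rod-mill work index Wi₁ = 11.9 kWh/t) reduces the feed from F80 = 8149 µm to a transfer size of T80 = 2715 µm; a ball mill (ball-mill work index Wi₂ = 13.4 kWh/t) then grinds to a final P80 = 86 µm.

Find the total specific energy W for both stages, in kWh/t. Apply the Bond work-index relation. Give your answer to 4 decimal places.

W = 10 Wi / √P80 − 10 Wi / √F80
Stage 1 (8149→2715 µm, Wi₁=11.9): W₁ = 10·11.9·(0.019192 − 0.011078) = 0.9656 kWh/t
Stage 2 (2715→86 µm, Wi₂=13.4): W₂ = 10·13.4·(0.107833 − 0.019192) = 11.8779 kWh/t
W = W₁ + W₂ = 0.9656 + 11.8779 = 12.8435 kWh/t

W = 12.8435 kWh/t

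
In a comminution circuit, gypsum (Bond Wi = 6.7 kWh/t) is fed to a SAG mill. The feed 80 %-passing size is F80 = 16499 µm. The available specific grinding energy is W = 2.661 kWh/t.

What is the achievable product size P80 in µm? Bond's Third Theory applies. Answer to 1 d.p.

P80 = 443.2 µm

Bond: W = 10·Wi·(1/√P80 − 1/√F80)
⇒ 1/√P80 = W/(10·Wi) + 1/√F80
  = 2.6610/(10·6.7) + 1/√16499 = 0.039716 + 0.007785 = 0.047502
P80 = (1/0.047502)² = 21.0519² = 443.18 µm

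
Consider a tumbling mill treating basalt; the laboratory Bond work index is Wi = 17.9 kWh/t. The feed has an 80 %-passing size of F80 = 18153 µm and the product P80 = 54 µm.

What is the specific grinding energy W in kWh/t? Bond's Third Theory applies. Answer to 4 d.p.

W = 23.0303 kWh/t

W = 10 Wi / √P80 − 10 Wi / √F80
1/√54 = 0.136083;  1/√18153 = 0.007422
W = 10·17.9·(0.136083 − 0.007422) = 23.0303 kWh/t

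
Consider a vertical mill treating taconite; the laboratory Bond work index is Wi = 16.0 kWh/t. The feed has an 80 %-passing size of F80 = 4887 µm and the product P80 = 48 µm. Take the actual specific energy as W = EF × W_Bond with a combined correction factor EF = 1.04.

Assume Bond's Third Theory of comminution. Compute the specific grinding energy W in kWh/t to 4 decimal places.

W = 10 Wi / √P80 − 10 Wi / √F80
1/√48 = 0.144338;  1/√4887 = 0.014305
W = 10·16.0·(0.144338 − 0.014305) = 20.8053 kWh/t
Corrected W = EF·W_Bond = 1.04·20.8053 = 21.6375 kWh/t

W = 21.6375 kWh/t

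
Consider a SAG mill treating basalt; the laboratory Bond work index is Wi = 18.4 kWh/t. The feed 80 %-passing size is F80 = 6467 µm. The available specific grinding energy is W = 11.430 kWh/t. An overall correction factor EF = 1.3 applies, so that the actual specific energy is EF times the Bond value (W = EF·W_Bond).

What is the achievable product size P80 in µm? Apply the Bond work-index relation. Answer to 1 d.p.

Bond: W = 10·Wi·(1/√P80 − 1/√F80)
W_Bond = W / EF = 11.430 / 1.3 = 8.7923 kWh/t
⇒ 1/√P80 = W_Bond/(10·Wi) + 1/√F80
  = 8.7923/(10·18.4) + 1/√6467 = 0.047784 + 0.012435 = 0.060219
P80 = (1/0.060219)² = 16.6060² = 275.76 µm

P80 = 275.8 µm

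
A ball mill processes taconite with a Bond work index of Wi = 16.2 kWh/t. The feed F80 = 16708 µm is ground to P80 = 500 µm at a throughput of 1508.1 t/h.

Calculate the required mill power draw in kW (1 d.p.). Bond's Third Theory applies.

W = 10 Wi (1/√P80 − 1/√F80)  [Bond]
W = 10·16.2·(1/√500 − 1/√16708) = 10·16.2·(0.036985) = 5.9916 kWh/t
P_mill = W·ṁ = 5.9916·1508.1 = 9035.9 kW

P = 9035.9 kW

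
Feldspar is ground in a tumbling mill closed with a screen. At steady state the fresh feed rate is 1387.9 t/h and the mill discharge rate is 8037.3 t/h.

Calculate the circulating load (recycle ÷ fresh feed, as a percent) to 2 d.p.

Mill node: discharge = fresh + recycle.
R = M − F = 8037.3 − 1387.9 = 6649.4 t/h
CL = 100·R/F = 100·6649.4/1387.9 = 479.10 %

CL = 479.10 %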